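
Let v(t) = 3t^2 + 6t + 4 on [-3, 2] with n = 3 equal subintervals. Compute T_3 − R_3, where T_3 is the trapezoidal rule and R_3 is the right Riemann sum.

T_3 ≈ 46.94444444.
R_3 ≈ 59.44444444.
T_3 − R_3 = -12.5.

-12.5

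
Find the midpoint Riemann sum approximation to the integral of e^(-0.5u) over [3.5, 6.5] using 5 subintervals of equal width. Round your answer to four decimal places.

Δu = (6.5 − 3.5)/5 = 0.6.
Midpoints: 3.8, 4.4, 5, 5.6, 6.2.
f(3.8) ≈ 0.1496, f(4.4) ≈ 0.1108, f(5) ≈ 0.0821, f(5.6) ≈ 0.0608, f(6.2) ≈ 0.0450.
Sum = Δu · [f(3.8) + f(4.4) + f(5) + f(5.6) + f(6.2)].
Sum ≈ 0.2690.

0.2690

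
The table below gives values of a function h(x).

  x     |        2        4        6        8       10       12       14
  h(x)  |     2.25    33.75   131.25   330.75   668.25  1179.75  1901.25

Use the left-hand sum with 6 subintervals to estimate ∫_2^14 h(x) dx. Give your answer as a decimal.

4692

Δx = 2.
Sum = 2·[2.25 + 33.75 + 131.25 + 330.75 + 668.25 + 1179.75] = 4692.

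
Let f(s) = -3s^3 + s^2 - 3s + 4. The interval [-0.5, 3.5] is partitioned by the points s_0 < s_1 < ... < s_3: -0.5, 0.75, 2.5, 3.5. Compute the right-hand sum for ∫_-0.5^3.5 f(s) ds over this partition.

Subinterval widths: 1.25, 1.75, 1.
Right endpoints: 0.75, 2.5, 3.5.
f(0.75) = 1.046875, f(2.5) = -44.125, f(3.5) = -122.875.
Sum = Σ Δs_i · f(s_i).
Sum = -198.78515625.

-198.78515625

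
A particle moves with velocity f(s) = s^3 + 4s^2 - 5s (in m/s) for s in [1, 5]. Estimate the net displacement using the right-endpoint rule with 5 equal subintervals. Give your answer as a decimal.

Δs = (5 − 1)/5 = 0.8.
Right endpoints: 1.8, 2.6, 3.4, 4.2, 5.
f(1.8) = 9.792, f(2.6) = 31.616, f(3.4) = 68.544, f(4.2) = 123.648, f(5) = 200.
Sum = Δs · [f(1.8) + f(2.6) + f(3.4) + f(4.2) + f(5)].
Sum = 346.88.

346.88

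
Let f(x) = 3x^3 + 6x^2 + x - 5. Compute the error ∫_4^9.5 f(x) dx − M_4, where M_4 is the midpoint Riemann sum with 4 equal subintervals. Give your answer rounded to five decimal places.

Exact integral: ∫_4^9.5 f(x) dx = 7513.171875.
M_4 ≈ 7455.3305664.
Error ≈ 7513.171875 − 7455.3305664 ≈ 57.84131.

57.84131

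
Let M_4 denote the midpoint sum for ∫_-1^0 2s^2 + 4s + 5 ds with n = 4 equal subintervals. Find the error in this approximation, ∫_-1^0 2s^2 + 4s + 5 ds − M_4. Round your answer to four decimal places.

Exact integral: ∫_-1^0 f(s) ds ≈ 3.666667.
M_4 = 3.65625.
Error ≈ 3.666667 − 3.65625 ≈ 0.0104.

0.0104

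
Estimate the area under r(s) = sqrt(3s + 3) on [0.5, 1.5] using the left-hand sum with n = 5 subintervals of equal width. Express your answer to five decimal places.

Δs = (1.5 − 0.5)/5 = 0.2.
Left endpoints: 0.5, 0.7, 0.9, 1.1, 1.3.
r(0.5) ≈ 2.12132, r(0.7) ≈ 2.25832, r(0.9) ≈ 2.38747, r(1.1) ≈ 2.50998, r(1.3) ≈ 2.62679.
Sum = Δs · [r(0.5) + r(0.7) + r(0.9) + r(1.1) + r(1.3)].
Sum ≈ 2.38077.

2.38077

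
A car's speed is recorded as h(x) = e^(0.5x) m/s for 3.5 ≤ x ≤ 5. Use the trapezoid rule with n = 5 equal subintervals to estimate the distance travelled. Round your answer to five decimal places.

Δx = (5 − 3.5)/5 = 0.3.
h(3.5) ≈ 5.75460, h(3.8) ≈ 6.68589, h(4.1) ≈ 7.76790, h(4.4) ≈ 9.02501, h(4.7) ≈ 10.48557, h(5) ≈ 12.18249.
T_5 = (Δx/2)·[h(x_0) + 2h(x_1) + ... + 2h(x_{4}) + h(x_5)].
Sum ≈ 12.87988.

12.87988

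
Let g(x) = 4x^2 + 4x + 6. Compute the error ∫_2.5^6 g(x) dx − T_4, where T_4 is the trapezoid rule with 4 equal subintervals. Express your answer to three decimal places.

Exact integral: ∫_2.5^6 g(x) dx ≈ 347.66667.
T_4 = 349.453125.
Error ≈ 347.66667 − 349.453125 ≈ -1.786.

-1.786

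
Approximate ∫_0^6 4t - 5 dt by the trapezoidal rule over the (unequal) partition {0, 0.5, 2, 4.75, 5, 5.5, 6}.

42

Subinterval widths: 0.5, 1.5, 2.75, 0.25, 0.5, 0.5.
f(0) = -5, f(0.5) = -3, f(2) = 3, f(4.75) = 14, f(5) = 15, f(5.5) = 17, f(6) = 19.
On each subinterval the trapezoid contributes (Δt_i/2)·[f(t_{i-1}) + f(t_i)].
Sum = 42.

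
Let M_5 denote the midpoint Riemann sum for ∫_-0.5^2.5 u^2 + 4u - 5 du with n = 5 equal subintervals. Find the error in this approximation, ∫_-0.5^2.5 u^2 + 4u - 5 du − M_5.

0.09

Exact integral: ∫_-0.5^2.5 f(u) du = 2.25.
M_5 = 2.16.
Error = 2.25 − 2.16 = 0.09.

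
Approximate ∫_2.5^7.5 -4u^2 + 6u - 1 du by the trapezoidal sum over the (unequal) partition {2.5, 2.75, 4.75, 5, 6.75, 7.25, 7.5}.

Subinterval widths: 0.25, 2, 0.25, 1.75, 0.5, 0.25.
f(2.5) = -11, f(2.75) = -14.75, f(4.75) = -62.75, f(5) = -71, f(6.75) = -142.75, f(7.25) = -167.75, f(7.5) = -181.
On each subinterval the trapezoid contributes (Δu_i/2)·[f(u_{i-1}) + f(u_i)].
Sum = -405.6875.

-405.6875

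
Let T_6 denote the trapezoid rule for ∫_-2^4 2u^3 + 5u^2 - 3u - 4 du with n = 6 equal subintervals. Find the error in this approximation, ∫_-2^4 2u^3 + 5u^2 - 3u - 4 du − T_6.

Exact integral: ∫_-2^4 f(u) du = 198.
T_6 = 209.
Error = 198 − 209 = -11.

-11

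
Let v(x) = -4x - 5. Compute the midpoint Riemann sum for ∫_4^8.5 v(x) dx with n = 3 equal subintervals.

-135

Δx = (8.5 − 4)/3 = 1.5.
Midpoints: 4.75, 6.25, 7.75.
v(4.75) = -24, v(6.25) = -30, v(7.75) = -36.
Sum = Δx · [v(4.75) + v(6.25) + v(7.75)].
Sum = -135.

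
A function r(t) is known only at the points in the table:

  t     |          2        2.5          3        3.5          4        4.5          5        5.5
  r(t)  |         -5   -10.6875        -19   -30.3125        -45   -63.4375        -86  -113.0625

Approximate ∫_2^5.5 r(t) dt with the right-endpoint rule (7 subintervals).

Δt = 0.5.
Sum = 0.5·[(-10.6875) + (-19) + (-30.3125) + (-45) + (-63.4375) + (-86) + (-113.0625)] = -183.75.

-183.75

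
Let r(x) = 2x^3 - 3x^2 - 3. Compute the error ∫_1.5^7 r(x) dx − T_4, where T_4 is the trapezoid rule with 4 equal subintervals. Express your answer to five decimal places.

-38.99414

Exact integral: ∫_1.5^7 r(x) dx = 841.84375.
T_4 ≈ 880.8378906.
Error ≈ 841.84375 − 880.8378906 ≈ -38.99414.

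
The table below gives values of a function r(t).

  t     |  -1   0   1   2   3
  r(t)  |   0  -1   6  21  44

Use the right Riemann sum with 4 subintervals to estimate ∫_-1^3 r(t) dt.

70

Δt = 1.
Sum = 1·[(-1) + 6 + 21 + 44] = 70.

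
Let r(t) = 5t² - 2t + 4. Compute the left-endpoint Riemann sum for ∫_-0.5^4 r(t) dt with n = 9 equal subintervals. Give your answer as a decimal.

Δt = (4 − (-0.5))/9 = 0.5.
Left endpoints: -0.5, 0, 0.5, 1, 1.5, 2, 2.5, 3, 3.5.
r(-0.5) = 6.25, r(0) = 4, r(0.5) = 4.25, r(1) = 7, r(1.5) = 12.25, r(2) = 20, r(2.5) = 30.25, r(3) = 43, r(3.5) = 58.25.
Sum = Δt · [r(-0.5) + r(0) + r(0.5) + ...].
Sum = 92.625.

92.625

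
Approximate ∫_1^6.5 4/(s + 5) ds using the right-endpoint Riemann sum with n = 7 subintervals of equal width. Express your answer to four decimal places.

2.4812

Δs = (6.5 − 1)/7 = 11/14.
Right endpoints: 25/14, 18/7, 47/14, 29/7, 69/14, 40/7, 6.5.
f(25/14) = 56/95, f(18/7) = 28/53, f(47/14) = 56/117, f(29/7) = 0.4375, f(69/14) = 56/139, f(40/7) = 28/75, f(6.5) = 8/23.
Sum = Δs · [f(25/14) + f(18/7) + f(47/14) + ...].
Sum ≈ 2.4812.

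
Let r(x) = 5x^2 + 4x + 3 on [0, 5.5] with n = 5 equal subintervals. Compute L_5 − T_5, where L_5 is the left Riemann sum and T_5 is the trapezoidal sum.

-95.2875

L_5 = 264.55.
T_5 = 359.8375.
L_5 − T_5 = -95.2875.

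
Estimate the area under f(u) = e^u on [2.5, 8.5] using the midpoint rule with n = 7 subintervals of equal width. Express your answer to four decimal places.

4755.6620

Δu = (8.5 − 2.5)/7 = 6/7.
Midpoints: 41/14, 53/14, 65/14, 5.5, 89/14, 101/14, 113/14.
f(41/14) ≈ 18.7009, f(53/14) ≈ 44.0671, f(65/14) ≈ 103.8406, f(5.5) ≈ 244.6919, f(89/14) ≈ 576.5966, f(101/14) ≈ 1358.7028, f(113/14) ≈ 3201.6724.
Sum = Δu · [f(41/14) + f(53/14) + f(65/14) + ...].
Sum ≈ 4755.6620.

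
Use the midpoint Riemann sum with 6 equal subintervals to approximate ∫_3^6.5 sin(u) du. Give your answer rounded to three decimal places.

Δu = (6.5 − 3)/6 = 7/12.
Midpoints: 79/24, 3.875, 107/24, 121/24, 5.625, 149/24.
f(79/24) ≈ -0.150, f(3.875) ≈ -0.669, f(107/24) ≈ -0.968, f(121/24) ≈ -0.946, f(5.625) ≈ -0.612, f(149/24) ≈ -0.075.
Sum = Δu · [f(79/24) + f(3.875) + f(107/24) + ...].
Sum ≈ -1.995.

-1.995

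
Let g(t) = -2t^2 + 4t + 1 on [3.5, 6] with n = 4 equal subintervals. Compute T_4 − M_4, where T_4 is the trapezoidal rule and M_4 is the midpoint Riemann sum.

-0.48828125

T_4 = -65.7421875.
M_4 = -65.25390625.
T_4 − M_4 = -0.48828125.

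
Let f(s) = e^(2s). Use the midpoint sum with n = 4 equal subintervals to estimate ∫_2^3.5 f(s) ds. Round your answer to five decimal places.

509.00357

Δs = (3.5 − 2)/4 = 0.375.
Midpoints: 2.1875, 2.5625, 2.9375, 3.3125.
f(2.1875) ≈ 79.43984, f(2.5625) ≈ 168.17414, f(2.9375) ≈ 356.02466, f(3.3125) ≈ 753.70421.
Sum = Δs · [f(2.1875) + f(2.5625) + f(2.9375) + f(3.3125)].
Sum ≈ 509.00357.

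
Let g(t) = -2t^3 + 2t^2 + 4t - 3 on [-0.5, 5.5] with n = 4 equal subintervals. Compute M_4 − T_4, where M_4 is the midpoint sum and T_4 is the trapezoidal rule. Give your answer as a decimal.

M_4 = -289.875.
T_4 = -333.75.
M_4 − T_4 = 43.875.

43.875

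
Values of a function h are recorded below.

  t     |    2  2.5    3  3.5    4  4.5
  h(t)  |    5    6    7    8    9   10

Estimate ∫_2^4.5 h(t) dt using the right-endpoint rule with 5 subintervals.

Δt = 0.5.
Sum = 0.5·[6 + 7 + 8 + 9 + 10] = 20.

20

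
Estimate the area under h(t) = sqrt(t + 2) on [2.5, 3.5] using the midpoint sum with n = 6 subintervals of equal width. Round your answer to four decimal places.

Δt = (3.5 − 2.5)/6 = 1/6.
Midpoints: 31/12, 2.75, 35/12, 37/12, 3.25, 41/12.
h(31/12) ≈ 2.1409, h(2.75) ≈ 2.1794, h(35/12) ≈ 2.2174, h(37/12) ≈ 2.2546, h(3.25) ≈ 2.2913, h(41/12) ≈ 2.3274.
Sum = Δt · [h(31/12) + h(2.75) + h(35/12) + ...].
Sum ≈ 2.2352.

2.2352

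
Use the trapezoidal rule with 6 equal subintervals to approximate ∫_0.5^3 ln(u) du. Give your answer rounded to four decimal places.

1.1189

Δu = (3 − 0.5)/6 = 5/12.
f(0.5) ≈ -0.6931, f(11/12) ≈ -0.0870, f(4/3) ≈ 0.2877, f(1.75) ≈ 0.5596, f(13/6) ≈ 0.7732, f(31/12) ≈ 0.9491, f(3) ≈ 1.0986.
T_6 = (Δu/2)·[f(u_0) + 2f(u_1) + ... + 2f(u_{5}) + f(u_6)].
Sum ≈ 1.1189.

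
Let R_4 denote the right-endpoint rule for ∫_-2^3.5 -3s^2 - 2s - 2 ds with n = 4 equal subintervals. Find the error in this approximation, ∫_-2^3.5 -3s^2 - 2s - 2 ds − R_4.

Exact integral: ∫_-2^3.5 f(s) ds = -70.125.
R_4 = -99.90234375.
Error = -70.125 − (-99.90234375) = 29.77734375.

29.77734375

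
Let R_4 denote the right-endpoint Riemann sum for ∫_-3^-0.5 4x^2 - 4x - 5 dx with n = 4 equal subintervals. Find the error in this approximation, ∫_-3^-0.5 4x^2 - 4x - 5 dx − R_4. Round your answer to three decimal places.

Exact integral: ∫_-3^-0.5 f(x) dx ≈ 40.83333.
R_4 = 27.421875.
Error ≈ 40.83333 − 27.421875 ≈ 13.411.

13.411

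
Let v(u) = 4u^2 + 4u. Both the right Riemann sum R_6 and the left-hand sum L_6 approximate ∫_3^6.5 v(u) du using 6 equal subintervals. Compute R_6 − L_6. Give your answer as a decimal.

R_6 ≈ 440.335648.
L_6 ≈ 354.585648.
R_6 − L_6 = 85.75.

85.75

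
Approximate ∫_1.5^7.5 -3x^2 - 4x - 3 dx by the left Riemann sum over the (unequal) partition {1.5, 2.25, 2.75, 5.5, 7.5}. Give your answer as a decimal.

Subinterval widths: 0.75, 0.5, 2.75, 2.
Left endpoints: 1.5, 2.25, 2.75, 5.5.
f(1.5) = -15.75, f(2.25) = -27.1875, f(2.75) = -36.6875, f(5.5) = -115.75.
Sum = Σ Δx_i · f(x_i).
Sum = -357.796875.

-357.796875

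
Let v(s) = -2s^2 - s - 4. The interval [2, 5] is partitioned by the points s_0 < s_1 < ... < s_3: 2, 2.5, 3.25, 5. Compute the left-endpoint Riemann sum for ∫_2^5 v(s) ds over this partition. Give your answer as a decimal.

Subinterval widths: 0.5, 0.75, 1.75.
Left endpoints: 2, 2.5, 3.25.
v(2) = -14, v(2.5) = -19, v(3.25) = -28.375.
Sum = Σ Δs_i · v(s_i).
Sum = -70.90625.

-70.90625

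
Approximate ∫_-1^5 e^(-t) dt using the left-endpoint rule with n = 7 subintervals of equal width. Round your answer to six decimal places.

Δt = (5 − (-1))/7 = 6/7.
Left endpoints: -1, -1/7, 5/7, 11/7, 17/7, 23/7, 29/7.
f(-1) ≈ 2.718282, f(-1/7) ≈ 1.153565, f(5/7) ≈ 0.489542, f(11/7) ≈ 0.207748, f(17/7) ≈ 0.088163, f(23/7) ≈ 0.037414, f(29/7) ≈ 0.015877.
Sum = Δt · [f(-1) + f(-1/7) + f(5/7) + ...].
Sum ≈ 4.037649.

4.037649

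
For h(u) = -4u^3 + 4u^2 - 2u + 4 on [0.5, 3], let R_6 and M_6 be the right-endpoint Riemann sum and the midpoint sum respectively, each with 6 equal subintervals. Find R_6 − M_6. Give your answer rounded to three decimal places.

R_6 ≈ -61.22975.
M_6 ≈ -43.23929.
R_6 − M_6 ≈ -17.990.

-17.990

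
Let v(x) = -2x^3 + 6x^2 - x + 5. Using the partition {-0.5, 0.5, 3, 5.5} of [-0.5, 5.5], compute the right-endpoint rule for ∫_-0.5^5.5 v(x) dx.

-368.625

Subinterval widths: 1, 2.5, 2.5.
Right endpoints: 0.5, 3, 5.5.
v(0.5) = 5.75, v(3) = 2, v(5.5) = -151.75.
Sum = Σ Δx_i · v(x_i).
Sum = -368.625.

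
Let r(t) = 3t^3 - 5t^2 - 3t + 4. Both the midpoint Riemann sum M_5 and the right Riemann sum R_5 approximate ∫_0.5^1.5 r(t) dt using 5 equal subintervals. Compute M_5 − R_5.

0.285

M_5 = -0.68.
R_5 = -0.965.
M_5 − R_5 = 0.285.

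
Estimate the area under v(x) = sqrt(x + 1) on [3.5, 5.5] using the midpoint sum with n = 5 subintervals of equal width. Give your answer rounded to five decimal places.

Δx = (5.5 − 3.5)/5 = 0.4.
Midpoints: 3.7, 4.1, 4.5, 4.9, 5.3.
v(3.7) ≈ 2.16795, v(4.1) ≈ 2.25832, v(4.5) ≈ 2.34521, v(4.9) ≈ 2.42899, v(5.3) ≈ 2.50998.
Sum = Δx · [v(3.7) + v(4.1) + v(4.5) + v(4.9) + v(5.3)].
Sum ≈ 4.68418.

4.68418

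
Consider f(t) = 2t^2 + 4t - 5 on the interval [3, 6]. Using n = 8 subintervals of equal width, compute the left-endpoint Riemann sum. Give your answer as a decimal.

152.765625

Δt = (6 − 3)/8 = 0.375.
Left endpoints: 3, 3.375, 3.75, 4.125, 4.5, 4.875, 5.25, 5.625.
f(3) = 25, f(3.375) = 31.28125, f(3.75) = 38.125, f(4.125) = 45.53125, f(4.5) = 53.5, f(4.875) = 62.03125, f(5.25) = 71.125, f(5.625) = 80.78125.
Sum = Δt · [f(3) + f(3.375) + f(3.75) + ...].
Sum = 152.765625.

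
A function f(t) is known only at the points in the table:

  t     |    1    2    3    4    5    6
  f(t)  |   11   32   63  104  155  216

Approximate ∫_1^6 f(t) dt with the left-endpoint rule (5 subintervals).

365

Δt = 1.
Sum = 1·[11 + 32 + 63 + 104 + 155] = 365.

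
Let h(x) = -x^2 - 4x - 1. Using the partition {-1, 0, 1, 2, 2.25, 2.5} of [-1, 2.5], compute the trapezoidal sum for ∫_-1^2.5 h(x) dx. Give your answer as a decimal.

-20.046875

Subinterval widths: 1, 1, 1, 0.25, 0.25.
h(-1) = 2, h(0) = -1, h(1) = -6, h(2) = -13, h(2.25) = -15.0625, h(2.5) = -17.25.
On each subinterval the trapezoid contributes (Δx_i/2)·[h(x_{i-1}) + h(x_i)].
Sum = -20.046875.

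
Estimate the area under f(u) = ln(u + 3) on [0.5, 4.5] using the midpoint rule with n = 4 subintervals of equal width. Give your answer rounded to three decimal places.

6.733

Δu = (4.5 − 0.5)/4 = 1.
Midpoints: 1, 2, 3, 4.
f(1) ≈ 1.386, f(2) ≈ 1.609, f(3) ≈ 1.792, f(4) ≈ 1.946.
Sum = Δu · [f(1) + f(2) + f(3) + f(4)].
Sum ≈ 6.733.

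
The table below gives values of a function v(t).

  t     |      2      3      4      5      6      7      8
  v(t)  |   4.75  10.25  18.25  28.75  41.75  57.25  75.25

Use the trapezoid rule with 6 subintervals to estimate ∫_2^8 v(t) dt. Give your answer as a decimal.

196.25

Δt = 1.
T_6 = (1/2)·[4.75 + 2·10.25 + 2·18.25 + 2·28.75 + 2·41.75 + 2·57.25 + 75.25] = 196.25.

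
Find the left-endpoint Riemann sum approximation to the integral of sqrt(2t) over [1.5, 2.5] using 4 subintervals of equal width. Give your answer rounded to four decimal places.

1.9310

Δt = (2.5 − 1.5)/4 = 0.25.
Left endpoints: 1.5, 1.75, 2, 2.25.
f(1.5) ≈ 1.7321, f(1.75) ≈ 1.8708, f(2) ≈ 2.0000, f(2.25) ≈ 2.1213.
Sum = Δt · [f(1.5) + f(1.75) + f(2) + f(2.25)].
Sum ≈ 1.9310.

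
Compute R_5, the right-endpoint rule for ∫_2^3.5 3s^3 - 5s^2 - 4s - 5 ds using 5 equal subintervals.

27.4725

Δs = (3.5 − 2)/5 = 0.3.
Right endpoints: 2.3, 2.6, 2.9, 3.2, 3.5.
f(2.3) = -4.149, f(2.6) = 3.528, f(2.9) = 14.517, f(3.2) = 29.304, f(3.5) = 48.375.
Sum = Δs · [f(2.3) + f(2.6) + f(2.9) + f(3.2) + f(3.5)].
Sum = 27.4725.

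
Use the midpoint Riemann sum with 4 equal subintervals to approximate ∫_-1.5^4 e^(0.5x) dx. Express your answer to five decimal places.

13.56465

Δx = (4 − (-1.5))/4 = 1.375.
Midpoints: -0.8125, 0.5625, 1.9375, 3.3125.
f(-0.8125) ≈ 0.66614, f(0.5625) ≈ 1.32478, f(1.9375) ≈ 2.63465, f(3.3125) ≈ 5.23963.
Sum = Δx · [f(-0.8125) + f(0.5625) + f(1.9375) + f(3.3125)].
Sum ≈ 13.56465.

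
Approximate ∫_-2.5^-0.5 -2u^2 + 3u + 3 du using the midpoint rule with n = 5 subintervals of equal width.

-13.28

Δu = (-0.5 − (-2.5))/5 = 0.4.
Midpoints: -2.3, -1.9, -1.5, -1.1, -0.7.
f(-2.3) = -14.48, f(-1.9) = -9.92, f(-1.5) = -6, f(-1.1) = -2.72, f(-0.7) = -0.08.
Sum = Δu · [f(-2.3) + f(-1.9) + f(-1.5) + f(-1.1) + f(-0.7)].
Sum = -13.28.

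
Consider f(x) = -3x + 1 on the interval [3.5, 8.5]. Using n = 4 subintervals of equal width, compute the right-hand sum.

-94.375

Δx = (8.5 − 3.5)/4 = 1.25.
Right endpoints: 4.75, 6, 7.25, 8.5.
f(4.75) = -13.25, f(6) = -17, f(7.25) = -20.75, f(8.5) = -24.5.
Sum = Δx · [f(4.75) + f(6) + f(7.25) + f(8.5)].
Sum = -94.375.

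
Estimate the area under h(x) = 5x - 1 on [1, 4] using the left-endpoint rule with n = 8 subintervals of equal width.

Δx = (4 − 1)/8 = 0.375.
Left endpoints: 1, 1.375, 1.75, 2.125, 2.5, 2.875, 3.25, 3.625.
h(1) = 4, h(1.375) = 5.875, h(1.75) = 7.75, h(2.125) = 9.625, h(2.5) = 11.5, h(2.875) = 13.375, h(3.25) = 15.25, h(3.625) = 17.125.
Sum = Δx · [h(1) + h(1.375) + h(1.75) + ...].
Sum = 31.6875.

31.6875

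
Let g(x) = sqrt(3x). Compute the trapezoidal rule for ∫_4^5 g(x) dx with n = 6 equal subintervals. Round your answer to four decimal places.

Δx = (5 − 4)/6 = 1/6.
g(4) ≈ 3.4641, g(25/6) ≈ 3.5355, g(13/3) ≈ 3.6056, g(4.5) ≈ 3.6742, g(14/3) ≈ 3.7417, g(29/6) ≈ 3.8079, g(5) ≈ 3.8730.
T_6 = (Δx/2)·[g(x_0) + 2g(x_1) + ... + 2g(x_{5}) + g(x_6)].
Sum ≈ 3.6722.

3.6722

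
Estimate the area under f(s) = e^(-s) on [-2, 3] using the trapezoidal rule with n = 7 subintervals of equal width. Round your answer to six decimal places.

7.648691

Δs = (3 − (-2))/7 = 5/7.
f(-2) ≈ 7.389056, f(-9/7) ≈ 3.617251, f(-4/7) ≈ 1.770795, f(1/7) ≈ 0.866878, f(6/7) ≈ 0.424373, f(11/7) ≈ 0.207748, f(16/7) ≈ 0.101701, f(3) ≈ 0.049787.
T_7 = (Δs/2)·[f(s_0) + 2f(s_1) + ... + 2f(s_{6}) + f(s_7)].
Sum ≈ 7.648691.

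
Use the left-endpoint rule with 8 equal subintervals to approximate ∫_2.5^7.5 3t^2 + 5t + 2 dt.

487.5390625

Δt = (7.5 − 2.5)/8 = 0.625.
Left endpoints: 2.5, 3.125, 3.75, 4.375, 5, 5.625, 6.25, 6.875.
f(2.5) = 33.25, f(3.125) = 46.921875, f(3.75) = 62.9375, f(4.375) = 81.296875, f(5) = 102, f(5.625) = 125.046875, f(6.25) = 150.4375, f(6.875) = 178.171875.
Sum = Δt · [f(2.5) + f(3.125) + f(3.75) + ...].
Sum = 487.5390625.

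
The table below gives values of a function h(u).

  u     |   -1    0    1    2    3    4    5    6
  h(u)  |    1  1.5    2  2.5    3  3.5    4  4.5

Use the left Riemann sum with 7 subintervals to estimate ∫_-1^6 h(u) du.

17.5

Δu = 1.
Sum = 1·[1 + 1.5 + 2 + 2.5 + 3 + 3.5 + 4] = 17.5.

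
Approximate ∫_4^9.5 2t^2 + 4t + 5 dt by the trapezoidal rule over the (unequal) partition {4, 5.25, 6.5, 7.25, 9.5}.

710.15625

Subinterval widths: 1.25, 1.25, 0.75, 2.25.
f(4) = 53, f(5.25) = 81.125, f(6.5) = 115.5, f(7.25) = 139.125, f(9.5) = 223.5.
On each subinterval the trapezoid contributes (Δt_i/2)·[f(t_{i-1}) + f(t_i)].
Sum = 710.15625.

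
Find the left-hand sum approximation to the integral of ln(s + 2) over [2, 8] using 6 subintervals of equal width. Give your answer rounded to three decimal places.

Δs = (8 − 2)/6 = 1.
Left endpoints: 2, 3, 4, 5, 6, 7.
f(2) ≈ 1.386, f(3) ≈ 1.609, f(4) ≈ 1.792, f(5) ≈ 1.946, f(6) ≈ 2.079, f(7) ≈ 2.197.
Sum = Δs · [f(2) + f(3) + f(4) + ...].
Sum ≈ 11.010.

11.010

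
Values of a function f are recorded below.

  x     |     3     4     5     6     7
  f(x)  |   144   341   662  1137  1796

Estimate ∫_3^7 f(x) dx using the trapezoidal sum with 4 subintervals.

Δx = 1.
T_4 = (1/2)·[144 + 2·341 + 2·662 + 2·1137 + 1796] = 3110.

3110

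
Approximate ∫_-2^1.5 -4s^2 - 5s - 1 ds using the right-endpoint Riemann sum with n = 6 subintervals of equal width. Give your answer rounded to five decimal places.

-18.14815

Δs = (1.5 − (-2))/6 = 7/12.
Right endpoints: -17/12, -5/6, -0.25, 1/3, 11/12, 1.5.
f(-17/12) = -35/18, f(-5/6) = 7/18, f(-0.25) = 0, f(1/3) = -28/9, f(11/12) = -161/18, f(1.5) = -17.5.
Sum = Δs · [f(-17/12) + f(-5/6) + f(-0.25) + ...].
Sum ≈ -18.14815.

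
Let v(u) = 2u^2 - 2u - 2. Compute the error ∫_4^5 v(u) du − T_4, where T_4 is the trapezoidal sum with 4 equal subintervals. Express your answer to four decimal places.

-0.0208

Exact integral: ∫_4^5 v(u) du ≈ 29.666667.
T_4 = 29.6875.
Error ≈ 29.666667 − 29.6875 ≈ -0.0208.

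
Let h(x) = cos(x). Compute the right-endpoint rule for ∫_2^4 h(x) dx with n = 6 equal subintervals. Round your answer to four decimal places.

-1.6902

Δx = (4 − 2)/6 = 1/3.
Right endpoints: 7/3, 8/3, 3, 10/3, 11/3, 4.
h(7/3) ≈ -0.6908, h(8/3) ≈ -0.8893, h(3) ≈ -0.9900, h(10/3) ≈ -0.9817, h(11/3) ≈ -0.8653, h(4) ≈ -0.6536.
Sum = Δx · [h(7/3) + h(8/3) + h(3) + ...].
Sum ≈ -1.6902.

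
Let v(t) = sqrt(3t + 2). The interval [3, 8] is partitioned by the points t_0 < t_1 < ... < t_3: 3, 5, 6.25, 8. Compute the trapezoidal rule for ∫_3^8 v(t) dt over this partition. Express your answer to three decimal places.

21.311

Subinterval widths: 2, 1.25, 1.75.
v(3) ≈ 3.317, v(5) ≈ 4.123, v(6.25) ≈ 4.555, v(8) ≈ 5.099.
On each subinterval the trapezoid contributes (Δt_i/2)·[v(t_{i-1}) + v(t_i)].
Sum ≈ 21.311.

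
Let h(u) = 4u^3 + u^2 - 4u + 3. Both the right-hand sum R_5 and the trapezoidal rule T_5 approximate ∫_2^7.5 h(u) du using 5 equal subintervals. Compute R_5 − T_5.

R_5 = 4189.515.
T_5 = 3262.3525.
R_5 − T_5 = 927.1625.

927.1625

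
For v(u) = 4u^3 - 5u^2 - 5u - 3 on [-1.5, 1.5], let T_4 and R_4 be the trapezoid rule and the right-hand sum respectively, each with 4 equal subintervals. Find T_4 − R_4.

-4.5

T_4 = -21.65625.
R_4 = -17.15625.
T_4 − R_4 = -4.5.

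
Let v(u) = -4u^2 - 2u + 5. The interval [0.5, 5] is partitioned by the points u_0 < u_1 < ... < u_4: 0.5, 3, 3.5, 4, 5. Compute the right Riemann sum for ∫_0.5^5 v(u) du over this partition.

-256.5

Subinterval widths: 2.5, 0.5, 0.5, 1.
Right endpoints: 3, 3.5, 4, 5.
v(3) = -37, v(3.5) = -51, v(4) = -67, v(5) = -105.
Sum = Σ Δu_i · v(u_i).
Sum = -256.5.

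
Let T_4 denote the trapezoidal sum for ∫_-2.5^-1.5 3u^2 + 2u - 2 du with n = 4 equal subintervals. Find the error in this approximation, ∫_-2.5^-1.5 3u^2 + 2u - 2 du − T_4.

-0.03125

Exact integral: ∫_-2.5^-1.5 f(u) du = 6.25.
T_4 = 6.28125.
Error = 6.25 − 6.28125 = -0.03125.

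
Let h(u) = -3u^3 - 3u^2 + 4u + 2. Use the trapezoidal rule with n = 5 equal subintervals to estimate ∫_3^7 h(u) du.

Δu = (7 − 3)/5 = 0.8.
h(3) = -94, h(3.8) = -190.736, h(4.6) = -335.088, h(5.4) = -536.272, h(6.2) = -803.504, h(7) = -1146.
T_5 = (Δu/2)·[h(u_0) + 2h(u_1) + ... + 2h(u_{4}) + h(u_5)].
Sum = -1988.48.

-1988.48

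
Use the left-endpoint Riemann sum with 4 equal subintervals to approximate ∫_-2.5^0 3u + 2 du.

-6.71875

Δu = (0 − (-2.5))/4 = 0.625.
Left endpoints: -2.5, -1.875, -1.25, -0.625.
f(-2.5) = -5.5, f(-1.875) = -3.625, f(-1.25) = -1.75, f(-0.625) = 0.125.
Sum = Δu · [f(-2.5) + f(-1.875) + f(-1.25) + f(-0.625)].
Sum = -6.71875.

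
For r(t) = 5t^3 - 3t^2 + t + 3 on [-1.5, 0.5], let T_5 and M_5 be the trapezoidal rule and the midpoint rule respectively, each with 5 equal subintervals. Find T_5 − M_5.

-0.84

T_5 = -5.31.
M_5 = -4.47.
T_5 − M_5 = -0.84.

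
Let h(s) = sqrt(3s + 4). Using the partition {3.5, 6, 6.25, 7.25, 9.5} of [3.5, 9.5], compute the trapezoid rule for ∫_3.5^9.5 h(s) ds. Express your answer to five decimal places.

28.84970

Subinterval widths: 2.5, 0.25, 1, 2.25.
h(3.5) ≈ 3.80789, h(6) ≈ 4.69042, h(6.25) ≈ 4.76970, h(7.25) ≈ 5.07445, h(9.5) ≈ 5.70088.
On each subinterval the trapezoid contributes (Δs_i/2)·[h(s_{i-1}) + h(s_i)].
Sum ≈ 28.84970.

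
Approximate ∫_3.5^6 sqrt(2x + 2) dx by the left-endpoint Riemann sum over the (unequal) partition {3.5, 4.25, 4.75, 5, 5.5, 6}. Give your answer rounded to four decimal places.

8.2528

Subinterval widths: 0.75, 0.5, 0.25, 0.5, 0.5.
Left endpoints: 3.5, 4.25, 4.75, 5, 5.5.
f(3.5) ≈ 3.0000, f(4.25) ≈ 3.2404, f(4.75) ≈ 3.3912, f(5) ≈ 3.4641, f(5.5) ≈ 3.6056.
Sum = Σ Δx_i · f(x_i).
Sum ≈ 8.2528.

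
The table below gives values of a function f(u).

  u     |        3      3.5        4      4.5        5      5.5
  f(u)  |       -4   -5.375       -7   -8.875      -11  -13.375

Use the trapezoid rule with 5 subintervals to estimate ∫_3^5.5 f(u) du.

Δu = 0.5.
T_5 = (0.5/2)·[(-4) + 2·(-5.375) + 2·(-7) + 2·(-8.875) + 2·(-11) + (-13.375)] = -20.46875.

-20.46875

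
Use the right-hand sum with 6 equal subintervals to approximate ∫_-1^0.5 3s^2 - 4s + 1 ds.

Δs = (0.5 − (-1))/6 = 0.25.
Right endpoints: -0.75, -0.5, -0.25, 0, 0.25, 0.5.
f(-0.75) = 5.6875, f(-0.5) = 3.75, f(-0.25) = 2.1875, f(0) = 1, f(0.25) = 0.1875, f(0.5) = -0.25.
Sum = Δs · [f(-0.75) + f(-0.5) + f(-0.25) + ...].
Sum = 3.140625.

3.140625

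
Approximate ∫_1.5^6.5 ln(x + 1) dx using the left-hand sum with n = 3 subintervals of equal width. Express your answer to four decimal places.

Δx = (6.5 − 1.5)/3 = 5/3.
Left endpoints: 1.5, 19/6, 29/6.
f(1.5) ≈ 0.9163, f(19/6) ≈ 1.4271, f(29/6) ≈ 1.7636.
Sum = Δx · [f(1.5) + f(19/6) + f(29/6)].
Sum ≈ 6.8450.

6.8450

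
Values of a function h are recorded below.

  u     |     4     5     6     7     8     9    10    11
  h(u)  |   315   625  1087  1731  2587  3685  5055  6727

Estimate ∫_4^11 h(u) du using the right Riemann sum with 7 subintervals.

Δu = 1.
Sum = 1·[625 + 1087 + 1731 + 2587 + 3685 + 5055 + 6727] = 21497.

21497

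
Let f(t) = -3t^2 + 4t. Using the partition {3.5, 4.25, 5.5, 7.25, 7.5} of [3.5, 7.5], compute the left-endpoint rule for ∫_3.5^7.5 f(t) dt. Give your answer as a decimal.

Subinterval widths: 0.75, 1.25, 1.75, 0.25.
Left endpoints: 3.5, 4.25, 5.5, 7.25.
f(3.5) = -22.75, f(4.25) = -37.1875, f(5.5) = -68.75, f(7.25) = -128.6875.
Sum = Σ Δt_i · f(t_i).
Sum = -216.03125.

-216.03125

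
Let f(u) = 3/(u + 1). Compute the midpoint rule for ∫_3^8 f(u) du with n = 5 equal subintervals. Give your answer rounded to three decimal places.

Δu = (8 − 3)/5 = 1.
Midpoints: 3.5, 4.5, 5.5, 6.5, 7.5.
f(3.5) = 2/3, f(4.5) = 6/11, f(5.5) = 6/13, f(6.5) = 0.4, f(7.5) = 6/17.
Sum = Δu · [f(3.5) + f(4.5) + f(5.5) + f(6.5) + f(7.5)].
Sum ≈ 2.427.

2.427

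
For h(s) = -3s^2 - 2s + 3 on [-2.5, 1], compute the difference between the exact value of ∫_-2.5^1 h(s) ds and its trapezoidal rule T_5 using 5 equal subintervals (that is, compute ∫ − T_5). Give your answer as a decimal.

0.8575

Exact integral: ∫_-2.5^1 h(s) ds = -0.875.
T_5 = -1.7325.
Error = -0.875 − (-1.7325) = 0.8575.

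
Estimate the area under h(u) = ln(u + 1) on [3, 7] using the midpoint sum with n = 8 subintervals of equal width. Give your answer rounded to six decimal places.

Δu = (7 − 3)/8 = 0.5.
Midpoints: 3.25, 3.75, 4.25, 4.75, 5.25, 5.75, 6.25, 6.75.
h(3.25) ≈ 1.446919, h(3.75) ≈ 1.558145, h(4.25) ≈ 1.658228, h(4.75) ≈ 1.749200, h(5.25) ≈ 1.832581, h(5.75) ≈ 1.909543, h(6.25) ≈ 1.981001, h(6.75) ≈ 2.047693.
Sum = Δu · [h(3.25) + h(3.75) + h(4.25) + ...].
Sum ≈ 7.091655.

7.091655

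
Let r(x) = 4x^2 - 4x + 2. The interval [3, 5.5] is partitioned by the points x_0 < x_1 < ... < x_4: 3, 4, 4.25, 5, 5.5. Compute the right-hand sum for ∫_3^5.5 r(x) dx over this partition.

176.3125

Subinterval widths: 1, 0.25, 0.75, 0.5.
Right endpoints: 4, 4.25, 5, 5.5.
r(4) = 50, r(4.25) = 57.25, r(5) = 82, r(5.5) = 101.
Sum = Σ Δx_i · r(x_i).
Sum = 176.3125.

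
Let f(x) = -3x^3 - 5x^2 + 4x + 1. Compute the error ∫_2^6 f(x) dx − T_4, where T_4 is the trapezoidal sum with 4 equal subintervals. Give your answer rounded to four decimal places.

Exact integral: ∫_2^6 f(x) dx ≈ -1238.666667.
T_4 = -1266.
Error ≈ -1238.666667 − (-1266) ≈ 27.3333.

27.3333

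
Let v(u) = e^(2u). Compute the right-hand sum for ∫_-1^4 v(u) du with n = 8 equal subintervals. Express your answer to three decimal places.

Δu = (4 − (-1))/8 = 0.625.
Right endpoints: -0.375, 0.25, 0.875, 1.5, 2.125, 2.75, 3.375, 4.
v(-0.375) ≈ 0.472, v(0.25) ≈ 1.649, v(0.875) ≈ 5.755, v(1.5) ≈ 20.086, v(2.125) ≈ 70.105, v(2.75) ≈ 244.692, v(3.375) ≈ 854.059, v(4) ≈ 2980.958.
Sum = Δu · [v(-0.375) + v(0.25) + v(0.875) + ...].
Sum ≈ 2611.110.

2611.110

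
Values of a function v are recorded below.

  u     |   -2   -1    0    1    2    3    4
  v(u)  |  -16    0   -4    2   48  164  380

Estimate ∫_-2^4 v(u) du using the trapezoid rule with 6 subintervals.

392

Δu = 1.
T_6 = (1/2)·[(-16) + 2·0 + 2·(-4) + 2·2 + 2·48 + 2·164 + 380] = 392.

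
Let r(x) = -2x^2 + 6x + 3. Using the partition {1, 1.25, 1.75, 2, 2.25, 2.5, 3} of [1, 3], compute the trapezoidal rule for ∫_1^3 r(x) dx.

12.5625

Subinterval widths: 0.25, 0.5, 0.25, 0.25, 0.25, 0.5.
r(1) = 7, r(1.25) = 7.375, r(1.75) = 7.375, r(2) = 7, r(2.25) = 6.375, r(2.5) = 5.5, r(3) = 3.
On each subinterval the trapezoid contributes (Δx_i/2)·[r(x_{i-1}) + r(x_i)].
Sum = 12.5625.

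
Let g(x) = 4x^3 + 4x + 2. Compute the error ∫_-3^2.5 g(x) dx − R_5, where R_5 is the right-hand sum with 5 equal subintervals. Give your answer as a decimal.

Exact integral: ∫_-3^2.5 g(x) dx = -36.4375.
R_5 = 66.11.
Error = -36.4375 − 66.11 = -102.5475.

-102.5475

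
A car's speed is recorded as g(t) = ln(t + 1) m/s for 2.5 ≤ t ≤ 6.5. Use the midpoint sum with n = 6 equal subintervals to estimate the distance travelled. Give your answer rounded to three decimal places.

6.730

Δt = (6.5 − 2.5)/6 = 2/3.
Midpoints: 17/6, 3.5, 25/6, 29/6, 5.5, 37/6.
g(17/6) ≈ 1.344, g(3.5) ≈ 1.504, g(25/6) ≈ 1.642, g(29/6) ≈ 1.764, g(5.5) ≈ 1.872, g(37/6) ≈ 1.969.
Sum = Δt · [g(17/6) + g(3.5) + g(25/6) + ...].
Sum ≈ 6.730.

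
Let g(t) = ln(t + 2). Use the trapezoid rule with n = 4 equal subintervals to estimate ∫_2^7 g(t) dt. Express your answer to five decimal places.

Δt = (7 − 2)/4 = 1.25.
g(2) ≈ 1.38629, g(3.25) ≈ 1.65823, g(4.5) ≈ 1.87180, g(5.75) ≈ 2.04769, g(7) ≈ 2.19722.
T_4 = (Δt/2)·[g(t_0) + 2g(t_1) + 2g(t_2) + 2g(t_3) + g(t_4)].
Sum ≈ 9.21185.

9.21185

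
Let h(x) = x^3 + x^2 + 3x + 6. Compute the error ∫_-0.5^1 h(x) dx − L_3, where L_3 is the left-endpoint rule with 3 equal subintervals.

Exact integral: ∫_-0.5^1 h(x) dx = 10.734375.
L_3 = 9.25.
Error = 10.734375 − 9.25 = 1.484375.

1.484375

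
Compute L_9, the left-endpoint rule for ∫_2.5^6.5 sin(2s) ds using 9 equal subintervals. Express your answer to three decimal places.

Δs = (6.5 − 2.5)/9 = 4/9.
Left endpoints: 2.5, 53/18, 61/18, 23/6, 77/18, 85/18, 31/6, 101/18, 109/18.
f(2.5) ≈ -0.959, f(53/18) ≈ -0.384, f(61/18) ≈ 0.475, f(23/6) ≈ 0.983, f(77/18) ≈ 0.764, f(85/18) ≈ -0.020, f(31/6) ≈ -0.789, f(101/18) ≈ -0.974, f(109/18) ≈ -0.440.
Sum = Δs · [f(2.5) + f(53/18) + f(61/18) + ...].
Sum ≈ -0.598.

-0.598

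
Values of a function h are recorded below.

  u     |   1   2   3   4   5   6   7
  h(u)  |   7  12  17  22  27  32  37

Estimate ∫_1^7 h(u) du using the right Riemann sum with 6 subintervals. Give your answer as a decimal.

Δu = 1.
Sum = 1·[12 + 17 + 22 + 27 + 32 + 37] = 147.

147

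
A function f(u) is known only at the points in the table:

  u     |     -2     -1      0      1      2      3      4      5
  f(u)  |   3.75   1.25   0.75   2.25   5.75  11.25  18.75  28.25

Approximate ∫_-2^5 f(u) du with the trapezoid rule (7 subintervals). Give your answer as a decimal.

Δu = 1.
T_7 = (1/2)·[3.75 + 2·1.25 + 2·0.75 + 2·2.25 + 2·5.75 + 2·11.25 + 2·18.75 + 28.25] = 56.

56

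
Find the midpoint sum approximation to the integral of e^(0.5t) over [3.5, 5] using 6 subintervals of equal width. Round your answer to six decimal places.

12.847417

Δt = (5 − 3.5)/6 = 0.25.
Midpoints: 3.625, 3.875, 4.125, 4.375, 4.625, 4.875.
f(3.625) ≈ 6.125743, f(3.875) ≈ 6.941376, f(4.125) ≈ 7.865609, f(4.375) ≈ 8.912903, f(4.625) ≈ 10.099642, f(4.875) ≈ 11.444394.
Sum = Δt · [f(3.625) + f(3.875) + f(4.125) + ...].
Sum ≈ 12.847417.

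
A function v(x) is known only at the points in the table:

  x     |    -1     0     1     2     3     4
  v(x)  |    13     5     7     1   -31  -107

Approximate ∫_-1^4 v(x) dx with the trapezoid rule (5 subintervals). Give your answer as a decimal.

-65

Δx = 1.
T_5 = (1/2)·[13 + 2·5 + 2·7 + 2·1 + 2·(-31) + (-107)] = -65.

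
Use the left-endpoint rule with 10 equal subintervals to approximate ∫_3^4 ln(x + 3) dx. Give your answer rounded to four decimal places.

1.8631

Δx = (4 − 3)/10 = 0.1.
Left endpoints: 3, 3.1, 3.2, 3.3, 3.4, 3.5, 3.6, 3.7, 3.8, 3.9.
f(3) ≈ 1.7918, f(3.1) ≈ 1.8083, f(3.2) ≈ 1.8245, f(3.3) ≈ 1.8405, f(3.4) ≈ 1.8563, f(3.5) ≈ 1.8718, f(3.6) ≈ 1.8871, f(3.7) ≈ 1.9021, f(3.8) ≈ 1.9169, f(3.9) ≈ 1.9315.
Sum = Δx · [f(3) + f(3.1) + f(3.2) + ...].
Sum ≈ 1.8631.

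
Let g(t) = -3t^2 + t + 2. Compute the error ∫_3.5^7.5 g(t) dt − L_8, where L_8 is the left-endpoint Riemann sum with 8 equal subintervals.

-31.5

Exact integral: ∫_3.5^7.5 g(t) dt = -349.
L_8 = -317.5.
Error = -349 − (-317.5) = -31.5.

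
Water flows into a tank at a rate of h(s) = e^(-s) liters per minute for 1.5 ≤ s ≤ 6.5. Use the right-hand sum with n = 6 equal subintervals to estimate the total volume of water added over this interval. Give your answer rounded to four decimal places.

Δs = (6.5 − 1.5)/6 = 5/6.
Right endpoints: 7/3, 19/6, 4, 29/6, 17/3, 6.5.
h(7/3) ≈ 0.0970, h(19/6) ≈ 0.0421, h(4) ≈ 0.0183, h(29/6) ≈ 0.0080, h(17/3) ≈ 0.0035, h(6.5) ≈ 0.0015.
Sum = Δs · [h(7/3) + h(19/6) + h(4) + ...].
Sum ≈ 0.1420.

0.1420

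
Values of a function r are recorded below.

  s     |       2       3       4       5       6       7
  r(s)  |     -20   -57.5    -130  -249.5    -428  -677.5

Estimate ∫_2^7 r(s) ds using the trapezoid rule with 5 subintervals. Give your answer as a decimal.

Δs = 1.
T_5 = (1/2)·[(-20) + 2·(-57.5) + 2·(-130) + 2·(-249.5) + 2·(-428) + (-677.5)] = -1213.75.

-1213.75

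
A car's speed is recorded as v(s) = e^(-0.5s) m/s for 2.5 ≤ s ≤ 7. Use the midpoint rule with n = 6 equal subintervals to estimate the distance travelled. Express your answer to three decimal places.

0.510

Δs = (7 − 2.5)/6 = 0.75.
Midpoints: 2.875, 3.625, 4.375, 5.125, 5.875, 6.625.
v(2.875) ≈ 0.238, v(3.625) ≈ 0.163, v(4.375) ≈ 0.112, v(5.125) ≈ 0.077, v(5.875) ≈ 0.053, v(6.625) ≈ 0.036.
Sum = Δs · [v(2.875) + v(3.625) + v(4.375) + ...].
Sum ≈ 0.510.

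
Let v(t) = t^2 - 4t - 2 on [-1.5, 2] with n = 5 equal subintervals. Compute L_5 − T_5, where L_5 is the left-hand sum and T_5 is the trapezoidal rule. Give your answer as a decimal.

4.2875

L_5 = -2.135.
T_5 = -6.4225.
L_5 − T_5 = 4.2875.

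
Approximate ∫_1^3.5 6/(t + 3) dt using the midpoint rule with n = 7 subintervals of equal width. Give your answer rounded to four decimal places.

2.9118

Δt = (3.5 − 1)/7 = 5/14.
Midpoints: 33/28, 43/28, 53/28, 2.25, 73/28, 83/28, 93/28.
f(33/28) = 56/39, f(43/28) = 168/127, f(53/28) = 168/137, f(2.25) = 8/7, f(73/28) = 168/157, f(83/28) = 168/167, f(93/28) = 56/59.
Sum = Δt · [f(33/28) + f(43/28) + f(53/28) + ...].
Sum ≈ 2.9118.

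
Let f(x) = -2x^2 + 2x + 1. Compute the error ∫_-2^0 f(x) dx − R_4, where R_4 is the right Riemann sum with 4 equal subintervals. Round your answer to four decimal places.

-2.8333

Exact integral: ∫_-2^0 f(x) dx ≈ -7.333333.
R_4 = -4.5.
Error ≈ -7.333333 − (-4.5) ≈ -2.8333.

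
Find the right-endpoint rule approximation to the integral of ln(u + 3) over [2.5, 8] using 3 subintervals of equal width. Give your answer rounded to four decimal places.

12.1108

Δu = (8 − 2.5)/3 = 11/6.
Right endpoints: 13/3, 37/6, 8.
f(13/3) ≈ 1.9924, f(37/6) ≈ 2.2156, f(8) ≈ 2.3979.
Sum = Δu · [f(13/3) + f(37/6) + f(8)].
Sum ≈ 12.1108.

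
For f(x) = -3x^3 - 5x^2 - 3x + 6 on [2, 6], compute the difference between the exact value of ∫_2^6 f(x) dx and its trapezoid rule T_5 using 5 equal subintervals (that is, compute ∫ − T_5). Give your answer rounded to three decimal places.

Exact integral: ∫_2^6 f(x) dx ≈ -1330.66667.
T_5 = -1348.16.
Error ≈ -1330.66667 − (-1348.16) ≈ 17.493.

17.493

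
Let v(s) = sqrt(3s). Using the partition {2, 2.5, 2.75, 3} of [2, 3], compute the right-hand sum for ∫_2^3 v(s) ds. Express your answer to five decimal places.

2.83738

Subinterval widths: 0.5, 0.25, 0.25.
Right endpoints: 2.5, 2.75, 3.
v(2.5) ≈ 2.73861, v(2.75) ≈ 2.87228, v(3) ≈ 3.00000.
Sum = Σ Δs_i · v(s_i).
Sum ≈ 2.83738.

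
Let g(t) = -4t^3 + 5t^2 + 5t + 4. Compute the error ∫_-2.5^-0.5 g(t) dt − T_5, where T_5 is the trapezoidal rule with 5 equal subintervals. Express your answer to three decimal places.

Exact integral: ∫_-2.5^-0.5 g(t) dt ≈ 57.83333.
T_5 = 59.06.
Error ≈ 57.83333 − 59.06 ≈ -1.227.

-1.227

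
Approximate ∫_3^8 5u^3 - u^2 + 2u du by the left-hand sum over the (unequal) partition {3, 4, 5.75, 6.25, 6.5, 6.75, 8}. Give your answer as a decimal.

Subinterval widths: 1, 1.75, 0.5, 0.25, 0.25, 1.25.
Left endpoints: 3, 4, 5.75, 6.25, 6.5, 6.75.
f(3) = 132, f(4) = 312, f(5.75) = 928.984375, f(6.25) = 1194.140625, f(6.5) = 1343.875, f(6.75) = 1505.671875.
Sum = Σ Δu_i · f(u_i).
Sum = 3659.0859375.

3659.0859375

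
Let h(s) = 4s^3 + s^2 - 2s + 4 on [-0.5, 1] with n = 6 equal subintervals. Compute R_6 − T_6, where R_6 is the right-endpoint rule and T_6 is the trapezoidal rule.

R_6 = 6.90625.
T_6 = 6.625.
R_6 − T_6 = 0.28125.

0.28125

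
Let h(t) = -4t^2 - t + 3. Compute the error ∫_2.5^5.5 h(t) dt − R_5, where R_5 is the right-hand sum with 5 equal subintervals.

Exact integral: ∫_2.5^5.5 h(t) dt = -204.
R_5 = -234.42.
Error = -204 − (-234.42) = 30.42.

30.42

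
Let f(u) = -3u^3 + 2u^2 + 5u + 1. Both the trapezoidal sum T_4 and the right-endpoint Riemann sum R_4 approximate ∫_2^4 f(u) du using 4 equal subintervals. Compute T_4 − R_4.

33.5

T_4 = -112.75.
R_4 = -146.25.
T_4 − R_4 = 33.5.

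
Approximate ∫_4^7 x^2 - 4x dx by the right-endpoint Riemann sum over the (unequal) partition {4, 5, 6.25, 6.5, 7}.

Subinterval widths: 1, 1.25, 0.25, 0.5.
Right endpoints: 5, 6.25, 6.5, 7.
f(5) = 5, f(6.25) = 14.0625, f(6.5) = 16.25, f(7) = 21.
Sum = Σ Δx_i · f(x_i).
Sum = 37.140625.

37.140625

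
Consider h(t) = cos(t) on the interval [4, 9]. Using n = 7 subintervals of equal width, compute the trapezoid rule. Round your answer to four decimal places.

Δt = (9 − 4)/7 = 5/7.
h(4) ≈ -0.6536, h(33/7) ≈ 0.0019, h(38/7) ≈ 0.6565, h(43/7) ≈ 0.9902, h(48/7) ≈ 0.8398, h(53/7) ≈ 0.2788, h(58/7) ≈ -0.4184, h(9) ≈ -0.9111.
T_7 = (Δt/2)·[h(t_0) + 2h(t_1) + ... + 2h(t_{6}) + h(t_7)].
Sum ≈ 1.1188.

1.1188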